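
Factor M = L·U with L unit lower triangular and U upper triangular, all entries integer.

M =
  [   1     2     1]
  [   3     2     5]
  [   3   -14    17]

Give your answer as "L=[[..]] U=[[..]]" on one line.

L=[[1,0,0],[3,1,0],[3,5,1]] U=[[1,2,1],[0,-4,2],[0,0,4]]

  R1 -= 3·R0 → [0,-4,2]
  R2 -= 3·R0 → [0,-20,14]
  R2 -= 5·R1 → [0,0,4]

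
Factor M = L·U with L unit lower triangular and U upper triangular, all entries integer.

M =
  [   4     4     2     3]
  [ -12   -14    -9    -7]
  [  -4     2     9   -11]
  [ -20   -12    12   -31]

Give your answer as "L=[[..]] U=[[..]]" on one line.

L=[[1,0,0,0],[-3,1,0,0],[-1,-3,1,0],[-5,-4,5,1]] U=[[4,4,2,3],[0,-2,-3,2],[0,0,2,-2],[0,0,0,2]]

  R1 -= -3·R0 → [0,-2,-3,2]
  R2 -= -1·R0 → [0,6,11,-8]
  R3 -= -5·R0 → [0,8,22,-16]
  R2 -= -3·R1 → [0,0,2,-2]
  R3 -= -4·R1 → [0,0,10,-8]
  R3 -= 5·R2 → [0,0,0,2]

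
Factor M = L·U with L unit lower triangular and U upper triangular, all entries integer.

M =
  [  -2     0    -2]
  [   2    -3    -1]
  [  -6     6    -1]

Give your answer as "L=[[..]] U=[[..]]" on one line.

L=[[1,0,0],[-1,1,0],[3,-2,1]] U=[[-2,0,-2],[0,-3,-3],[0,0,-1]]

  r1 -= -1·r0 → [0,-3,-3]
  r2 -= 3·r0 → [0,6,5]
  r2 -= -2·r1 → [0,0,-1]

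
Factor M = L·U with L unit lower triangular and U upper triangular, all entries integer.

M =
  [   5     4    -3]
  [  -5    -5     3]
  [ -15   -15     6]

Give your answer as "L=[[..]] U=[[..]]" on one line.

L=[[1,0,0],[-1,1,0],[-3,3,1]] U=[[5,4,-3],[0,-1,0],[0,0,-3]]

  row1 -= -1·row0 → [0,-1,0]
  row2 -= -3·row0 → [0,-3,-3]
  row2 -= 3·row1 → [0,0,-3]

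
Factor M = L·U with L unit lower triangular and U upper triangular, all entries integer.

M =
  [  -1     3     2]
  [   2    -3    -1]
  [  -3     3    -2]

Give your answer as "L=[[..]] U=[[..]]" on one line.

L=[[1,0,0],[-2,1,0],[3,-2,1]] U=[[-1,3,2],[0,3,3],[0,0,-2]]

  R1 -= -2·R0 → [0,3,3]
  R2 -= 3·R0 → [0,-6,-8]
  R2 -= -2·R1 → [0,0,-2]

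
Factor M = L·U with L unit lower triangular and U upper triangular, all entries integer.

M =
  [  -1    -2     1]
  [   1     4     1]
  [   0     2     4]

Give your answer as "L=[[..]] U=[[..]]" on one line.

  row1 -= -1·row0 → [0,2,2]
  row2 -= 0·row0 → [0,2,4]
  row2 -= 1·row1 → [0,0,2]

L=[[1,0,0],[-1,1,0],[0,1,1]] U=[[-1,-2,1],[0,2,2],[0,0,2]]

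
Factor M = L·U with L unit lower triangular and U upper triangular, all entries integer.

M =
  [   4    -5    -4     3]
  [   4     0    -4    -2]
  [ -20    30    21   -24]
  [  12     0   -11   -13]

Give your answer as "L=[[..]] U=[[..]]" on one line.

L=[[1,0,0,0],[1,1,0,0],[-5,1,1,0],[3,3,1,1]] U=[[4,-5,-4,3],[0,5,0,-5],[0,0,1,-4],[0,0,0,-3]]

  r1 -= 1·r0 → [0,5,0,-5]
  r2 -= -5·r0 → [0,5,1,-9]
  r3 -= 3·r0 → [0,15,1,-22]
  r2 -= 1·r1 → [0,0,1,-4]
  r3 -= 3·r1 → [0,0,1,-7]
  r3 -= 1·r2 → [0,0,0,-3]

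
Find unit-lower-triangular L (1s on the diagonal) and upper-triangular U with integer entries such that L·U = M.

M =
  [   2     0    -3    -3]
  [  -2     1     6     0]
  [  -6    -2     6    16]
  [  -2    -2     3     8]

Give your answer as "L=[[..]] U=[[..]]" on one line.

  r1 -= -1·r0 → [0,1,3,-3]
  r2 -= -3·r0 → [0,-2,-3,7]
  r3 -= -1·r0 → [0,-2,0,5]
  r2 -= -2·r1 → [0,0,3,1]
  r3 -= -2·r1 → [0,0,6,-1]
  r3 -= 2·r2 → [0,0,0,-3]

L=[[1,0,0,0],[-1,1,0,0],[-3,-2,1,0],[-1,-2,2,1]] U=[[2,0,-3,-3],[0,1,3,-3],[0,0,3,1],[0,0,0,-3]]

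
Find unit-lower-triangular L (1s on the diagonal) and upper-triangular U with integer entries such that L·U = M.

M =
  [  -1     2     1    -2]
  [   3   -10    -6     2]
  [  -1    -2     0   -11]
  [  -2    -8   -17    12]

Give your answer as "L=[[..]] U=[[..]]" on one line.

L=[[1,0,0,0],[-3,1,0,0],[1,1,1,0],[2,3,-5,1]] U=[[-1,2,1,-2],[0,-4,-3,-4],[0,0,2,-5],[0,0,0,3]]

  r1 -= -3·r0 → [0,-4,-3,-4]
  r2 -= 1·r0 → [0,-4,-1,-9]
  r3 -= 2·r0 → [0,-12,-19,16]
  r2 -= 1·r1 → [0,0,2,-5]
  r3 -= 3·r1 → [0,0,-10,28]
  r3 -= -5·r2 → [0,0,0,3]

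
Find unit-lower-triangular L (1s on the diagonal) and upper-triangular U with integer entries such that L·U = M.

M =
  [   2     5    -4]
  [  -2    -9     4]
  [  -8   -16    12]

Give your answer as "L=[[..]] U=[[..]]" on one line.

L=[[1,0,0],[-1,1,0],[-4,-1,1]] U=[[2,5,-4],[0,-4,0],[0,0,-4]]

  r1 -= -1·r0 → [0,-4,0]
  r2 -= -4·r0 → [0,4,-4]
  r2 -= -1·r1 → [0,0,-4]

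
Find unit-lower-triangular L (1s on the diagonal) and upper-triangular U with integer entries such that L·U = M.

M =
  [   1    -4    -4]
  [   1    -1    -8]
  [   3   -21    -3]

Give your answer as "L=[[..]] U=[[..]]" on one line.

  R1 -= 1·R0 → [0,3,-4]
  R2 -= 3·R0 → [0,-9,9]
  R2 -= -3·R1 → [0,0,-3]

L=[[1,0,0],[1,1,0],[3,-3,1]] U=[[1,-4,-4],[0,3,-4],[0,0,-3]]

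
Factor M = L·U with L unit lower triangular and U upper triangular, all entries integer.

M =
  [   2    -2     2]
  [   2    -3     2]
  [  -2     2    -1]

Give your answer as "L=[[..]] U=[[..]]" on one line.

  R1 -= 1·R0 → [0,-1,0]
  R2 -= -1·R0 → [0,0,1]
  R2 -= 0·R1 → [0,0,1]

L=[[1,0,0],[1,1,0],[-1,0,1]] U=[[2,-2,2],[0,-1,0],[0,0,1]]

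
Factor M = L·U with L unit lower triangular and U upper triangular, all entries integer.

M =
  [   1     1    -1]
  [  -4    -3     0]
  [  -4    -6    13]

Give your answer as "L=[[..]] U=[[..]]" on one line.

  row1 -= -4·row0 → [0,1,-4]
  row2 -= -4·row0 → [0,-2,9]
  row2 -= -2·row1 → [0,0,1]

L=[[1,0,0],[-4,1,0],[-4,-2,1]] U=[[1,1,-1],[0,1,-4],[0,0,1]]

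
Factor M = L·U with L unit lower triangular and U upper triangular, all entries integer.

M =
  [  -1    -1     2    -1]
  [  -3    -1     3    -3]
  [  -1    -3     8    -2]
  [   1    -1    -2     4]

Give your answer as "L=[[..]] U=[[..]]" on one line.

  row1 -= 3·row0 → [0,2,-3,0]
  row2 -= 1·row0 → [0,-2,6,-1]
  row3 -= -1·row0 → [0,-2,0,3]
  row2 -= -1·row1 → [0,0,3,-1]
  row3 -= -1·row1 → [0,0,-3,3]
  row3 -= -1·row2 → [0,0,0,2]

L=[[1,0,0,0],[3,1,0,0],[1,-1,1,0],[-1,-1,-1,1]] U=[[-1,-1,2,-1],[0,2,-3,0],[0,0,3,-1],[0,0,0,2]]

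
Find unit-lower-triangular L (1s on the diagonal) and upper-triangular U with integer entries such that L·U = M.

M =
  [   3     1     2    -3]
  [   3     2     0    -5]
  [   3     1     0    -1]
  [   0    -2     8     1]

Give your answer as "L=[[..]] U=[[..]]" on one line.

L=[[1,0,0,0],[1,1,0,0],[1,0,1,0],[0,-2,-2,1]] U=[[3,1,2,-3],[0,1,-2,-2],[0,0,-2,2],[0,0,0,1]]

  R1 -= 1·R0 → [0,1,-2,-2]
  R2 -= 1·R0 → [0,0,-2,2]
  R3 -= 0·R0 → [0,-2,8,1]
  R2 -= 0·R1 → [0,0,-2,2]
  R3 -= -2·R1 → [0,0,4,-3]
  R3 -= -2·R2 → [0,0,0,1]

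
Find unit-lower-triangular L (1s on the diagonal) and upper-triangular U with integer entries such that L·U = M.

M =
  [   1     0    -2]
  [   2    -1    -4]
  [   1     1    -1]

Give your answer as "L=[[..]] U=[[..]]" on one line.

L=[[1,0,0],[2,1,0],[1,-1,1]] U=[[1,0,-2],[0,-1,0],[0,0,1]]

  row1 -= 2·row0 → [0,-1,0]
  row2 -= 1·row0 → [0,1,1]
  row2 -= -1·row1 → [0,0,1]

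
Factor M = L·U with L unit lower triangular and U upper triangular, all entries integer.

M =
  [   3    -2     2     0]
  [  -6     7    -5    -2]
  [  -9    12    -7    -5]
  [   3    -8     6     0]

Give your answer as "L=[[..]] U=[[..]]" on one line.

L=[[1,0,0,0],[-2,1,0,0],[-3,2,1,0],[1,-2,2,1]] U=[[3,-2,2,0],[0,3,-1,-2],[0,0,1,-1],[0,0,0,-2]]

  row1 -= -2·row0 → [0,3,-1,-2]
  row2 -= -3·row0 → [0,6,-1,-5]
  row3 -= 1·row0 → [0,-6,4,0]
  row2 -= 2·row1 → [0,0,1,-1]
  row3 -= -2·row1 → [0,0,2,-4]
  row3 -= 2·row2 → [0,0,0,-2]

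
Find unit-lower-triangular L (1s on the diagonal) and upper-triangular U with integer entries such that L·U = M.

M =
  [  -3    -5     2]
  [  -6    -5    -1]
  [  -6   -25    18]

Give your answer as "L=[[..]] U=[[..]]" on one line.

L=[[1,0,0],[2,1,0],[2,-3,1]] U=[[-3,-5,2],[0,5,-5],[0,0,-1]]

  row1 -= 2·row0 → [0,5,-5]
  row2 -= 2·row0 → [0,-15,14]
  row2 -= -3·row1 → [0,0,-1]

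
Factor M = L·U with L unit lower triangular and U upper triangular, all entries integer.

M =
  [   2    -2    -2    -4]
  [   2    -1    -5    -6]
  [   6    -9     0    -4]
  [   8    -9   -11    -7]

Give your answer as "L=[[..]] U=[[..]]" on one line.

L=[[1,0,0,0],[1,1,0,0],[3,-3,1,0],[4,-1,2,1]] U=[[2,-2,-2,-4],[0,1,-3,-2],[0,0,-3,2],[0,0,0,3]]

  r1 -= 1·r0 → [0,1,-3,-2]
  r2 -= 3·r0 → [0,-3,6,8]
  r3 -= 4·r0 → [0,-1,-3,9]
  r2 -= -3·r1 → [0,0,-3,2]
  r3 -= -1·r1 → [0,0,-6,7]
  r3 -= 2·r2 → [0,0,0,3]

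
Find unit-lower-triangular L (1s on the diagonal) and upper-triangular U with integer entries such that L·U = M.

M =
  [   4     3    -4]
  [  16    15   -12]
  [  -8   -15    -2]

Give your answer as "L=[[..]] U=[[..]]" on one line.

  row1 -= 4·row0 → [0,3,4]
  row2 -= -2·row0 → [0,-9,-10]
  row2 -= -3·row1 → [0,0,2]

L=[[1,0,0],[4,1,0],[-2,-3,1]] U=[[4,3,-4],[0,3,4],[0,0,2]]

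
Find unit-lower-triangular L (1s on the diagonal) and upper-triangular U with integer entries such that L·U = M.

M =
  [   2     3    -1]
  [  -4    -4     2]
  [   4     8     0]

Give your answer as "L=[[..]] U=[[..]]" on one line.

  r1 -= -2·r0 → [0,2,0]
  r2 -= 2·r0 → [0,2,2]
  r2 -= 1·r1 → [0,0,2]

L=[[1,0,0],[-2,1,0],[2,1,1]] U=[[2,3,-1],[0,2,0],[0,0,2]]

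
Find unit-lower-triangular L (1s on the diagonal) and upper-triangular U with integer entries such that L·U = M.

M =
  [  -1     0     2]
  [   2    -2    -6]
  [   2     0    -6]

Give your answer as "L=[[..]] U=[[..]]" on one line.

  row1 -= -2·row0 → [0,-2,-2]
  row2 -= -2·row0 → [0,0,-2]
  row2 -= 0·row1 → [0,0,-2]

L=[[1,0,0],[-2,1,0],[-2,0,1]] U=[[-1,0,2],[0,-2,-2],[0,0,-2]]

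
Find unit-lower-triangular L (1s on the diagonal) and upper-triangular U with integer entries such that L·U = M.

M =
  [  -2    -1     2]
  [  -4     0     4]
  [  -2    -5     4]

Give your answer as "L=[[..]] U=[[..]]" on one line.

  r1 -= 2·r0 → [0,2,0]
  r2 -= 1·r0 → [0,-4,2]
  r2 -= -2·r1 → [0,0,2]

L=[[1,0,0],[2,1,0],[1,-2,1]] U=[[-2,-1,2],[0,2,0],[0,0,2]]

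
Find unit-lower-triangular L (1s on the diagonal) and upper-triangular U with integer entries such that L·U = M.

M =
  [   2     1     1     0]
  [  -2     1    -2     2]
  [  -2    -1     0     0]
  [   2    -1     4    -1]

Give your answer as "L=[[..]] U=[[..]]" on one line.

  r1 -= -1·r0 → [0,2,-1,2]
  r2 -= -1·r0 → [0,0,1,0]
  r3 -= 1·r0 → [0,-2,3,-1]
  r2 -= 0·r1 → [0,0,1,0]
  r3 -= -1·r1 → [0,0,2,1]
  r3 -= 2·r2 → [0,0,0,1]

L=[[1,0,0,0],[-1,1,0,0],[-1,0,1,0],[1,-1,2,1]] U=[[2,1,1,0],[0,2,-1,2],[0,0,1,0],[0,0,0,1]]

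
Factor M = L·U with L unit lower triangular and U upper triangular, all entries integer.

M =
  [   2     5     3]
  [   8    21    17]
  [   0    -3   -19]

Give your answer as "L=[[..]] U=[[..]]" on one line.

L=[[1,0,0],[4,1,0],[0,-3,1]] U=[[2,5,3],[0,1,5],[0,0,-4]]

  row1 -= 4·row0 → [0,1,5]
  row2 -= 0·row0 → [0,-3,-19]
  row2 -= -3·row1 → [0,0,-4]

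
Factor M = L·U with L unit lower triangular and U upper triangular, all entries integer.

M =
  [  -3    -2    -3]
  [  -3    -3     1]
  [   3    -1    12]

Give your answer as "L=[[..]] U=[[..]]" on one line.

L=[[1,0,0],[1,1,0],[-1,3,1]] U=[[-3,-2,-3],[0,-1,4],[0,0,-3]]

  r1 -= 1·r0 → [0,-1,4]
  r2 -= -1·r0 → [0,-3,9]
  r2 -= 3·r1 → [0,0,-3]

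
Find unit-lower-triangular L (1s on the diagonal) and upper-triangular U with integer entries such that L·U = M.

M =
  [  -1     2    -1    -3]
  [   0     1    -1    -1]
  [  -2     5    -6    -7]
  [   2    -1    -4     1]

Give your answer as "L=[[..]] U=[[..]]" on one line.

L=[[1,0,0,0],[0,1,0,0],[2,1,1,0],[-2,3,1,1]] U=[[-1,2,-1,-3],[0,1,-1,-1],[0,0,-3,0],[0,0,0,-2]]

  r1 -= 0·r0 → [0,1,-1,-1]
  r2 -= 2·r0 → [0,1,-4,-1]
  r3 -= -2·r0 → [0,3,-6,-5]
  r2 -= 1·r1 → [0,0,-3,0]
  r3 -= 3·r1 → [0,0,-3,-2]
  r3 -= 1·r2 → [0,0,0,-2]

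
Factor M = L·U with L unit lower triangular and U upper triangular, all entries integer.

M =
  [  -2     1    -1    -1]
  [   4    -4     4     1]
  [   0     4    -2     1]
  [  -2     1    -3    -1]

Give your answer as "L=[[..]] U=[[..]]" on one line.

L=[[1,0,0,0],[-2,1,0,0],[0,-2,1,0],[1,0,-1,1]] U=[[-2,1,-1,-1],[0,-2,2,-1],[0,0,2,-1],[0,0,0,-1]]

  r1 -= -2·r0 → [0,-2,2,-1]
  r2 -= 0·r0 → [0,4,-2,1]
  r3 -= 1·r0 → [0,0,-2,0]
  r2 -= -2·r1 → [0,0,2,-1]
  r3 -= 0·r1 → [0,0,-2,0]
  r3 -= -1·r2 → [0,0,0,-1]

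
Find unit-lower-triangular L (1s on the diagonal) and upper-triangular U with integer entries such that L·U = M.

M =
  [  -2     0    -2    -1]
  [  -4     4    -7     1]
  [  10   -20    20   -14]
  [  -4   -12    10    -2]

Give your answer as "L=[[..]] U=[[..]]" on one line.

  r1 -= 2·r0 → [0,4,-3,3]
  r2 -= -5·r0 → [0,-20,10,-19]
  r3 -= 2·r0 → [0,-12,14,0]
  r2 -= -5·r1 → [0,0,-5,-4]
  r3 -= -3·r1 → [0,0,5,9]
  r3 -= -1·r2 → [0,0,0,5]

L=[[1,0,0,0],[2,1,0,0],[-5,-5,1,0],[2,-3,-1,1]] U=[[-2,0,-2,-1],[0,4,-3,3],[0,0,-5,-4],[0,0,0,5]]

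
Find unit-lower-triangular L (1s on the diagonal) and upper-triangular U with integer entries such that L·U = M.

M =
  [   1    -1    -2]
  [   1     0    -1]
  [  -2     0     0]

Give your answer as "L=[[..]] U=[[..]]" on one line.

L=[[1,0,0],[1,1,0],[-2,-2,1]] U=[[1,-1,-2],[0,1,1],[0,0,-2]]

  row1 -= 1·row0 → [0,1,1]
  row2 -= -2·row0 → [0,-2,-4]
  row2 -= -2·row1 → [0,0,-2]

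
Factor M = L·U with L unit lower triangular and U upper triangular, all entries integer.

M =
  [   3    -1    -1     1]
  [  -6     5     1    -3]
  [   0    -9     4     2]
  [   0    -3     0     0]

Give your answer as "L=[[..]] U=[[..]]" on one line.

  r1 -= -2·r0 → [0,3,-1,-1]
  r2 -= 0·r0 → [0,-9,4,2]
  r3 -= 0·r0 → [0,-3,0,0]
  r2 -= -3·r1 → [0,0,1,-1]
  r3 -= -1·r1 → [0,0,-1,-1]
  r3 -= -1·r2 → [0,0,0,-2]

L=[[1,0,0,0],[-2,1,0,0],[0,-3,1,0],[0,-1,-1,1]] U=[[3,-1,-1,1],[0,3,-1,-1],[0,0,1,-1],[0,0,0,-2]]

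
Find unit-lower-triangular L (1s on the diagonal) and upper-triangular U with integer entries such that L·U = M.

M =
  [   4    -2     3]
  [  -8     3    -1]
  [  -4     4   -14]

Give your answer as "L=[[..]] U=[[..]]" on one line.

  R1 -= -2·R0 → [0,-1,5]
  R2 -= -1·R0 → [0,2,-11]
  R2 -= -2·R1 → [0,0,-1]

L=[[1,0,0],[-2,1,0],[-1,-2,1]] U=[[4,-2,3],[0,-1,5],[0,0,-1]]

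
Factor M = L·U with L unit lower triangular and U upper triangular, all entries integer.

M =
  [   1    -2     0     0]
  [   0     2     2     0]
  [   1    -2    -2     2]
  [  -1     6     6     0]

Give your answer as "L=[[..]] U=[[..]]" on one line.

L=[[1,0,0,0],[0,1,0,0],[1,0,1,0],[-1,2,-1,1]] U=[[1,-2,0,0],[0,2,2,0],[0,0,-2,2],[0,0,0,2]]

  row1 -= 0·row0 → [0,2,2,0]
  row2 -= 1·row0 → [0,0,-2,2]
  row3 -= -1·row0 → [0,4,6,0]
  row2 -= 0·row1 → [0,0,-2,2]
  row3 -= 2·row1 → [0,0,2,0]
  row3 -= -1·row2 → [0,0,0,2]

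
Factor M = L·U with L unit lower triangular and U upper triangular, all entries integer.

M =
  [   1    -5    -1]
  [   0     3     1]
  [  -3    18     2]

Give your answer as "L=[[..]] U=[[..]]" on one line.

  R1 -= 0·R0 → [0,3,1]
  R2 -= -3·R0 → [0,3,-1]
  R2 -= 1·R1 → [0,0,-2]

L=[[1,0,0],[0,1,0],[-3,1,1]] U=[[1,-5,-1],[0,3,1],[0,0,-2]]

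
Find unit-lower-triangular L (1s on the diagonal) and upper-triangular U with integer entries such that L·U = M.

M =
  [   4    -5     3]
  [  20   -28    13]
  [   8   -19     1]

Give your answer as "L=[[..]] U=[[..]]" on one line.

L=[[1,0,0],[5,1,0],[2,3,1]] U=[[4,-5,3],[0,-3,-2],[0,0,1]]

  row1 -= 5·row0 → [0,-3,-2]
  row2 -= 2·row0 → [0,-9,-5]
  row2 -= 3·row1 → [0,0,1]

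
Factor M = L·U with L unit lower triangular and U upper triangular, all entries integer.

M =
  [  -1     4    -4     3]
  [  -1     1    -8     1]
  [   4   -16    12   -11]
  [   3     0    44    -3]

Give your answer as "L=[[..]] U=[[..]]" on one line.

  row1 -= 1·row0 → [0,-3,-4,-2]
  row2 -= -4·row0 → [0,0,-4,1]
  row3 -= -3·row0 → [0,12,32,6]
  row2 -= 0·row1 → [0,0,-4,1]
  row3 -= -4·row1 → [0,0,16,-2]
  row3 -= -4·row2 → [0,0,0,2]

L=[[1,0,0,0],[1,1,0,0],[-4,0,1,0],[-3,-4,-4,1]] U=[[-1,4,-4,3],[0,-3,-4,-2],[0,0,-4,1],[0,0,0,2]]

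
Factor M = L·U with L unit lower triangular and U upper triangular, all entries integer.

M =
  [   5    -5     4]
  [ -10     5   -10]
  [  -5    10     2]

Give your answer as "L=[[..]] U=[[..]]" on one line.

  row1 -= -2·row0 → [0,-5,-2]
  row2 -= -1·row0 → [0,5,6]
  row2 -= -1·row1 → [0,0,4]

L=[[1,0,0],[-2,1,0],[-1,-1,1]] U=[[5,-5,4],[0,-5,-2],[0,0,4]]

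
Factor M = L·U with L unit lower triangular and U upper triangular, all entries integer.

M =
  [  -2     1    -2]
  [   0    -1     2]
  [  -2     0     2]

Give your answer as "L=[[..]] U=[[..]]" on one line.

  row1 -= 0·row0 → [0,-1,2]
  row2 -= 1·row0 → [0,-1,4]
  row2 -= 1·row1 → [0,0,2]

L=[[1,0,0],[0,1,0],[1,1,1]] U=[[-2,1,-2],[0,-1,2],[0,0,2]]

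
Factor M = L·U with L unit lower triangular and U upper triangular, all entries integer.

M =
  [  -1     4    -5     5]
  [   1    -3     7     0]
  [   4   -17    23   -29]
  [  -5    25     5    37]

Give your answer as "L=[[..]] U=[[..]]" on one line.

  r1 -= -1·r0 → [0,1,2,5]
  r2 -= -4·r0 → [0,-1,3,-9]
  r3 -= 5·r0 → [0,5,30,12]
  r2 -= -1·r1 → [0,0,5,-4]
  r3 -= 5·r1 → [0,0,20,-13]
  r3 -= 4·r2 → [0,0,0,3]

L=[[1,0,0,0],[-1,1,0,0],[-4,-1,1,0],[5,5,4,1]] U=[[-1,4,-5,5],[0,1,2,5],[0,0,5,-4],[0,0,0,3]]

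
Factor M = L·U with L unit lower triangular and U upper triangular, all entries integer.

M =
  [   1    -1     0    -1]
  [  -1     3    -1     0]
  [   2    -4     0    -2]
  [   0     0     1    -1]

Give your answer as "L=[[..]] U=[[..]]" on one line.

  r1 -= -1·r0 → [0,2,-1,-1]
  r2 -= 2·r0 → [0,-2,0,0]
  r3 -= 0·r0 → [0,0,1,-1]
  r2 -= -1·r1 → [0,0,-1,-1]
  r3 -= 0·r1 → [0,0,1,-1]
  r3 -= -1·r2 → [0,0,0,-2]

L=[[1,0,0,0],[-1,1,0,0],[2,-1,1,0],[0,0,-1,1]] U=[[1,-1,0,-1],[0,2,-1,-1],[0,0,-1,-1],[0,0,0,-2]]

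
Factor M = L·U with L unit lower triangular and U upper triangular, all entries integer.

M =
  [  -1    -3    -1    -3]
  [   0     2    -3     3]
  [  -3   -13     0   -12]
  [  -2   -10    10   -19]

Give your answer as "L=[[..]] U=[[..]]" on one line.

  r1 -= 0·r0 → [0,2,-3,3]
  r2 -= 3·r0 → [0,-4,3,-3]
  r3 -= 2·r0 → [0,-4,12,-13]
  r2 -= -2·r1 → [0,0,-3,3]
  r3 -= -2·r1 → [0,0,6,-7]
  r3 -= -2·r2 → [0,0,0,-1]

L=[[1,0,0,0],[0,1,0,0],[3,-2,1,0],[2,-2,-2,1]] U=[[-1,-3,-1,-3],[0,2,-3,3],[0,0,-3,3],[0,0,0,-1]]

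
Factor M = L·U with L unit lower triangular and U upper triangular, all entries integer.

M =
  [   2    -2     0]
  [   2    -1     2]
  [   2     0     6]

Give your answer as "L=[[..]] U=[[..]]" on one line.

  R1 -= 1·R0 → [0,1,2]
  R2 -= 1·R0 → [0,2,6]
  R2 -= 2·R1 → [0,0,2]

L=[[1,0,0],[1,1,0],[1,2,1]] U=[[2,-2,0],[0,1,2],[0,0,2]]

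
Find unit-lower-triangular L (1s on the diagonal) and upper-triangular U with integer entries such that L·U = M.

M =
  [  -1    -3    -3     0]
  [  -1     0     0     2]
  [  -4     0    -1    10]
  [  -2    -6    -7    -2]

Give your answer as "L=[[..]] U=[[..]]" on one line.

L=[[1,0,0,0],[1,1,0,0],[4,4,1,0],[2,0,1,1]] U=[[-1,-3,-3,0],[0,3,3,2],[0,0,-1,2],[0,0,0,-4]]

  row1 -= 1·row0 → [0,3,3,2]
  row2 -= 4·row0 → [0,12,11,10]
  row3 -= 2·row0 → [0,0,-1,-2]
  row2 -= 4·row1 → [0,0,-1,2]
  row3 -= 0·row1 → [0,0,-1,-2]
  row3 -= 1·row2 → [0,0,0,-4]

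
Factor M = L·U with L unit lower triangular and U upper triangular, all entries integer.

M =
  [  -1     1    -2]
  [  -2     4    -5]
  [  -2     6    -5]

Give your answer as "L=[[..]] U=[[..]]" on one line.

  R1 -= 2·R0 → [0,2,-1]
  R2 -= 2·R0 → [0,4,-1]
  R2 -= 2·R1 → [0,0,1]

L=[[1,0,0],[2,1,0],[2,2,1]] U=[[-1,1,-2],[0,2,-1],[0,0,1]]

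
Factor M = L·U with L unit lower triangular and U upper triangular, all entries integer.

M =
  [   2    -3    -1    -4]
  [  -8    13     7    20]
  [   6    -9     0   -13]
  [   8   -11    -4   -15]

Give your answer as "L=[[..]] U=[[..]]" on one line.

  R1 -= -4·R0 → [0,1,3,4]
  R2 -= 3·R0 → [0,0,3,-1]
  R3 -= 4·R0 → [0,1,0,1]
  R2 -= 0·R1 → [0,0,3,-1]
  R3 -= 1·R1 → [0,0,-3,-3]
  R3 -= -1·R2 → [0,0,0,-4]

L=[[1,0,0,0],[-4,1,0,0],[3,0,1,0],[4,1,-1,1]] U=[[2,-3,-1,-4],[0,1,3,4],[0,0,3,-1],[0,0,0,-4]]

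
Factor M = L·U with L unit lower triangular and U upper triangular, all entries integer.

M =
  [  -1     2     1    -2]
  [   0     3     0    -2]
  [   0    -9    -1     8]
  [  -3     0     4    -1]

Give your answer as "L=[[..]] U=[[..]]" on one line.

L=[[1,0,0,0],[0,1,0,0],[0,-3,1,0],[3,-2,-1,1]] U=[[-1,2,1,-2],[0,3,0,-2],[0,0,-1,2],[0,0,0,3]]

  row1 -= 0·row0 → [0,3,0,-2]
  row2 -= 0·row0 → [0,-9,-1,8]
  row3 -= 3·row0 → [0,-6,1,5]
  row2 -= -3·row1 → [0,0,-1,2]
  row3 -= -2·row1 → [0,0,1,1]
  row3 -= -1·row2 → [0,0,0,3]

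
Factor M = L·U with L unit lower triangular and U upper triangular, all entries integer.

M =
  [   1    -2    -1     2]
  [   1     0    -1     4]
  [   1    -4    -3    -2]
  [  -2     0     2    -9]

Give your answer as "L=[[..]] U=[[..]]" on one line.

  r1 -= 1·r0 → [0,2,0,2]
  r2 -= 1·r0 → [0,-2,-2,-4]
  r3 -= -2·r0 → [0,-4,0,-5]
  r2 -= -1·r1 → [0,0,-2,-2]
  r3 -= -2·r1 → [0,0,0,-1]
  r3 -= 0·r2 → [0,0,0,-1]

L=[[1,0,0,0],[1,1,0,0],[1,-1,1,0],[-2,-2,0,1]] U=[[1,-2,-1,2],[0,2,0,2],[0,0,-2,-2],[0,0,0,-1]]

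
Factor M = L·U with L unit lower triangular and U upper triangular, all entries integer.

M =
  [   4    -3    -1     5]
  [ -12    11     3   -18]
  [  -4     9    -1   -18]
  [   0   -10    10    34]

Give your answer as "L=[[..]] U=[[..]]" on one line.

L=[[1,0,0,0],[-3,1,0,0],[-1,3,1,0],[0,-5,-5,1]] U=[[4,-3,-1,5],[0,2,0,-3],[0,0,-2,-4],[0,0,0,-1]]

  R1 -= -3·R0 → [0,2,0,-3]
  R2 -= -1·R0 → [0,6,-2,-13]
  R3 -= 0·R0 → [0,-10,10,34]
  R2 -= 3·R1 → [0,0,-2,-4]
  R3 -= -5·R1 → [0,0,10,19]
  R3 -= -5·R2 → [0,0,0,-1]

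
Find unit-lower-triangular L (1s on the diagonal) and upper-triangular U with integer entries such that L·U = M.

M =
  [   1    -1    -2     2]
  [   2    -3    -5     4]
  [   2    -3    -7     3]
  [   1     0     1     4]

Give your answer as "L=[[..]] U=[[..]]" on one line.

  r1 -= 2·r0 → [0,-1,-1,0]
  r2 -= 2·r0 → [0,-1,-3,-1]
  r3 -= 1·r0 → [0,1,3,2]
  r2 -= 1·r1 → [0,0,-2,-1]
  r3 -= -1·r1 → [0,0,2,2]
  r3 -= -1·r2 → [0,0,0,1]

L=[[1,0,0,0],[2,1,0,0],[2,1,1,0],[1,-1,-1,1]] U=[[1,-1,-2,2],[0,-1,-1,0],[0,0,-2,-1],[0,0,0,1]]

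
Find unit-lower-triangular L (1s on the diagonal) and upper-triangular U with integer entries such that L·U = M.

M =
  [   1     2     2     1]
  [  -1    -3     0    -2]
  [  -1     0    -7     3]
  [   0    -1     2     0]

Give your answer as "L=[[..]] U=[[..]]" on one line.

L=[[1,0,0,0],[-1,1,0,0],[-1,-2,1,0],[0,1,0,1]] U=[[1,2,2,1],[0,-1,2,-1],[0,0,-1,2],[0,0,0,1]]

  row1 -= -1·row0 → [0,-1,2,-1]
  row2 -= -1·row0 → [0,2,-5,4]
  row3 -= 0·row0 → [0,-1,2,0]
  row2 -= -2·row1 → [0,0,-1,2]
  row3 -= 1·row1 → [0,0,0,1]
  row3 -= 0·row2 → [0,0,0,1]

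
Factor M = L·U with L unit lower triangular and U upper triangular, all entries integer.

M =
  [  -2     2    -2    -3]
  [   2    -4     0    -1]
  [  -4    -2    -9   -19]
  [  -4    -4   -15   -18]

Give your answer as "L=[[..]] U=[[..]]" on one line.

  row1 -= -1·row0 → [0,-2,-2,-4]
  row2 -= 2·row0 → [0,-6,-5,-13]
  row3 -= 2·row0 → [0,-8,-11,-12]
  row2 -= 3·row1 → [0,0,1,-1]
  row3 -= 4·row1 → [0,0,-3,4]
  row3 -= -3·row2 → [0,0,0,1]

L=[[1,0,0,0],[-1,1,0,0],[2,3,1,0],[2,4,-3,1]] U=[[-2,2,-2,-3],[0,-2,-2,-4],[0,0,1,-1],[0,0,0,1]]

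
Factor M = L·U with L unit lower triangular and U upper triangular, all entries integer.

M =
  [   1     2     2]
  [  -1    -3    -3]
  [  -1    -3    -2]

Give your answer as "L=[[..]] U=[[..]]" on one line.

  row1 -= -1·row0 → [0,-1,-1]
  row2 -= -1·row0 → [0,-1,0]
  row2 -= 1·row1 → [0,0,1]

L=[[1,0,0],[-1,1,0],[-1,1,1]] U=[[1,2,2],[0,-1,-1],[0,0,1]]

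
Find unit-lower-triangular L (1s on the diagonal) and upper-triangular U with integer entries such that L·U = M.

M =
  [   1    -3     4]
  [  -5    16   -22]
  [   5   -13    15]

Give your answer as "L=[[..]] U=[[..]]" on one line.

  row1 -= -5·row0 → [0,1,-2]
  row2 -= 5·row0 → [0,2,-5]
  row2 -= 2·row1 → [0,0,-1]

L=[[1,0,0],[-5,1,0],[5,2,1]] U=[[1,-3,4],[0,1,-2],[0,0,-1]]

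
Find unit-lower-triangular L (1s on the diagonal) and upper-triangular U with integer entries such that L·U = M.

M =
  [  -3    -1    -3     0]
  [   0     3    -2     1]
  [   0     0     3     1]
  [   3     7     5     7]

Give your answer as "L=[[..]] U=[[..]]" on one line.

  r1 -= 0·r0 → [0,3,-2,1]
  r2 -= 0·r0 → [0,0,3,1]
  r3 -= -1·r0 → [0,6,2,7]
  r2 -= 0·r1 → [0,0,3,1]
  r3 -= 2·r1 → [0,0,6,5]
  r3 -= 2·r2 → [0,0,0,3]

L=[[1,0,0,0],[0,1,0,0],[0,0,1,0],[-1,2,2,1]] U=[[-3,-1,-3,0],[0,3,-2,1],[0,0,3,1],[0,0,0,3]]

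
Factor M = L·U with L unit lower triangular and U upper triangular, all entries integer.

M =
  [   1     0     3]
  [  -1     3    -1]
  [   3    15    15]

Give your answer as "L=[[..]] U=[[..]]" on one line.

L=[[1,0,0],[-1,1,0],[3,5,1]] U=[[1,0,3],[0,3,2],[0,0,-4]]

  row1 -= -1·row0 → [0,3,2]
  row2 -= 3·row0 → [0,15,6]
  row2 -= 5·row1 → [0,0,-4]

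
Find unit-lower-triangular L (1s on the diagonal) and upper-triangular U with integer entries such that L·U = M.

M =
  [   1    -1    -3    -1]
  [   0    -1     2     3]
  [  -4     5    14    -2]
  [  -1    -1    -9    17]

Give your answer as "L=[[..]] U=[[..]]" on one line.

L=[[1,0,0,0],[0,1,0,0],[-4,-1,1,0],[-1,2,-4,1]] U=[[1,-1,-3,-1],[0,-1,2,3],[0,0,4,-3],[0,0,0,-2]]

  row1 -= 0·row0 → [0,-1,2,3]
  row2 -= -4·row0 → [0,1,2,-6]
  row3 -= -1·row0 → [0,-2,-12,16]
  row2 -= -1·row1 → [0,0,4,-3]
  row3 -= 2·row1 → [0,0,-16,10]
  row3 -= -4·row2 → [0,0,0,-2]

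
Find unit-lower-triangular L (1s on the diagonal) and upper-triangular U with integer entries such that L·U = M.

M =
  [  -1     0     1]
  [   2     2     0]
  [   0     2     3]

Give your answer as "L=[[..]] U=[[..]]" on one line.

L=[[1,0,0],[-2,1,0],[0,1,1]] U=[[-1,0,1],[0,2,2],[0,0,1]]

  R1 -= -2·R0 → [0,2,2]
  R2 -= 0·R0 → [0,2,3]
  R2 -= 1·R1 → [0,0,1]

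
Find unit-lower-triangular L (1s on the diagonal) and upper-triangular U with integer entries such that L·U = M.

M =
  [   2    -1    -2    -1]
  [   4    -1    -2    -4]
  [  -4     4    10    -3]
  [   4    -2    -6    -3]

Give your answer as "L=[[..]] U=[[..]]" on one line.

  row1 -= 2·row0 → [0,1,2,-2]
  row2 -= -2·row0 → [0,2,6,-5]
  row3 -= 2·row0 → [0,0,-2,-1]
  row2 -= 2·row1 → [0,0,2,-1]
  row3 -= 0·row1 → [0,0,-2,-1]
  row3 -= -1·row2 → [0,0,0,-2]

L=[[1,0,0,0],[2,1,0,0],[-2,2,1,0],[2,0,-1,1]] U=[[2,-1,-2,-1],[0,1,2,-2],[0,0,2,-1],[0,0,0,-2]]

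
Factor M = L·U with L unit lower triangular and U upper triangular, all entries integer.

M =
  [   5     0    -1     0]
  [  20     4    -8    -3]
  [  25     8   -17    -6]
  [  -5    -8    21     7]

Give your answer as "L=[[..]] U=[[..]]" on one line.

L=[[1,0,0,0],[4,1,0,0],[5,2,1,0],[-1,-2,-3,1]] U=[[5,0,-1,0],[0,4,-4,-3],[0,0,-4,0],[0,0,0,1]]

  R1 -= 4·R0 → [0,4,-4,-3]
  R2 -= 5·R0 → [0,8,-12,-6]
  R3 -= -1·R0 → [0,-8,20,7]
  R2 -= 2·R1 → [0,0,-4,0]
  R3 -= -2·R1 → [0,0,12,1]
  R3 -= -3·R2 → [0,0,0,1]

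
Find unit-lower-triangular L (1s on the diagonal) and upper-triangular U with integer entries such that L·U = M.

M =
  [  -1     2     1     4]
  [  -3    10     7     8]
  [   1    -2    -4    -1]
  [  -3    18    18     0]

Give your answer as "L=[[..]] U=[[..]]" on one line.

L=[[1,0,0,0],[3,1,0,0],[-1,0,1,0],[3,3,-1,1]] U=[[-1,2,1,4],[0,4,4,-4],[0,0,-3,3],[0,0,0,3]]

  row1 -= 3·row0 → [0,4,4,-4]
  row2 -= -1·row0 → [0,0,-3,3]
  row3 -= 3·row0 → [0,12,15,-12]
  row2 -= 0·row1 → [0,0,-3,3]
  row3 -= 3·row1 → [0,0,3,0]
  row3 -= -1·row2 → [0,0,0,3]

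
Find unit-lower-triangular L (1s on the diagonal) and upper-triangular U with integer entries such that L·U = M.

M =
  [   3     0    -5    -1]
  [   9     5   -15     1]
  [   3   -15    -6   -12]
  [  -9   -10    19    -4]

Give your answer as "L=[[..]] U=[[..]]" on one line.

  R1 -= 3·R0 → [0,5,0,4]
  R2 -= 1·R0 → [0,-15,-1,-11]
  R3 -= -3·R0 → [0,-10,4,-7]
  R2 -= -3·R1 → [0,0,-1,1]
  R3 -= -2·R1 → [0,0,4,1]
  R3 -= -4·R2 → [0,0,0,5]

L=[[1,0,0,0],[3,1,0,0],[1,-3,1,0],[-3,-2,-4,1]] U=[[3,0,-5,-1],[0,5,0,4],[0,0,-1,1],[0,0,0,5]]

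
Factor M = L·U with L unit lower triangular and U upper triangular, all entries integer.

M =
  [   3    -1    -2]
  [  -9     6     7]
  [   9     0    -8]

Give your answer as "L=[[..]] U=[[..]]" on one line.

L=[[1,0,0],[-3,1,0],[3,1,1]] U=[[3,-1,-2],[0,3,1],[0,0,-3]]

  r1 -= -3·r0 → [0,3,1]
  r2 -= 3·r0 → [0,3,-2]
  r2 -= 1·r1 → [0,0,-3]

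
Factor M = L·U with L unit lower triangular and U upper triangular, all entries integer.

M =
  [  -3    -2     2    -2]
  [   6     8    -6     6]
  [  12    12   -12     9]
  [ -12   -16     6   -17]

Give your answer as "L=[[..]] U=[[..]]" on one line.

L=[[1,0,0,0],[-2,1,0,0],[-4,1,1,0],[4,-2,3,1]] U=[[-3,-2,2,-2],[0,4,-2,2],[0,0,-2,-1],[0,0,0,-2]]

  r1 -= -2·r0 → [0,4,-2,2]
  r2 -= -4·r0 → [0,4,-4,1]
  r3 -= 4·r0 → [0,-8,-2,-9]
  r2 -= 1·r1 → [0,0,-2,-1]
  r3 -= -2·r1 → [0,0,-6,-5]
  r3 -= 3·r2 → [0,0,0,-2]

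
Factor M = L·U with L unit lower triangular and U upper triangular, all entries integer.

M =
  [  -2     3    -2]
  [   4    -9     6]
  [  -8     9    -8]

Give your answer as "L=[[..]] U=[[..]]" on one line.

  row1 -= -2·row0 → [0,-3,2]
  row2 -= 4·row0 → [0,-3,0]
  row2 -= 1·row1 → [0,0,-2]

L=[[1,0,0],[-2,1,0],[4,1,1]] U=[[-2,3,-2],[0,-3,2],[0,0,-2]]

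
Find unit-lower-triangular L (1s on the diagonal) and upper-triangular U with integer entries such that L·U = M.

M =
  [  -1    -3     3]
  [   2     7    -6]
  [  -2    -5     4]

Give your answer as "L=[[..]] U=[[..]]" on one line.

  r1 -= -2·r0 → [0,1,0]
  r2 -= 2·r0 → [0,1,-2]
  r2 -= 1·r1 → [0,0,-2]

L=[[1,0,0],[-2,1,0],[2,1,1]] U=[[-1,-3,3],[0,1,0],[0,0,-2]]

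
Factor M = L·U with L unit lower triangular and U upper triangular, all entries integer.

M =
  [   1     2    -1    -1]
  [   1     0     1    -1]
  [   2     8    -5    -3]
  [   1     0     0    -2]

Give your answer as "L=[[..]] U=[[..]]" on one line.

L=[[1,0,0,0],[1,1,0,0],[2,-2,1,0],[1,1,-1,1]] U=[[1,2,-1,-1],[0,-2,2,0],[0,0,1,-1],[0,0,0,-2]]

  r1 -= 1·r0 → [0,-2,2,0]
  r2 -= 2·r0 → [0,4,-3,-1]
  r3 -= 1·r0 → [0,-2,1,-1]
  r2 -= -2·r1 → [0,0,1,-1]
  r3 -= 1·r1 → [0,0,-1,-1]
  r3 -= -1·r2 → [0,0,0,-2]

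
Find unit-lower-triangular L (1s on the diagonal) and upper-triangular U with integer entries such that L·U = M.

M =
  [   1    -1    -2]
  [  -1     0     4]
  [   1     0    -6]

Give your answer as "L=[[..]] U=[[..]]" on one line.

L=[[1,0,0],[-1,1,0],[1,-1,1]] U=[[1,-1,-2],[0,-1,2],[0,0,-2]]

  R1 -= -1·R0 → [0,-1,2]
  R2 -= 1·R0 → [0,1,-4]
  R2 -= -1·R1 → [0,0,-2]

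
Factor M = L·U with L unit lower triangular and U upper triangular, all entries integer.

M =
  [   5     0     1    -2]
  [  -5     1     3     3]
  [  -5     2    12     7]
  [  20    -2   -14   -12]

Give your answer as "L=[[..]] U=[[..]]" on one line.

L=[[1,0,0,0],[-1,1,0,0],[-1,2,1,0],[4,-2,-2,1]] U=[[5,0,1,-2],[0,1,4,1],[0,0,5,3],[0,0,0,4]]

  row1 -= -1·row0 → [0,1,4,1]
  row2 -= -1·row0 → [0,2,13,5]
  row3 -= 4·row0 → [0,-2,-18,-4]
  row2 -= 2·row1 → [0,0,5,3]
  row3 -= -2·row1 → [0,0,-10,-2]
  row3 -= -2·row2 → [0,0,0,4]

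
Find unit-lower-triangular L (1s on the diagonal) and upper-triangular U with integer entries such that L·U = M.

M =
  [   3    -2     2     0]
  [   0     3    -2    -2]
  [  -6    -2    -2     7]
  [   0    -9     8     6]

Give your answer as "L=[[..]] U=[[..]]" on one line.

L=[[1,0,0,0],[0,1,0,0],[-2,-2,1,0],[0,-3,-1,1]] U=[[3,-2,2,0],[0,3,-2,-2],[0,0,-2,3],[0,0,0,3]]

  r1 -= 0·r0 → [0,3,-2,-2]
  r2 -= -2·r0 → [0,-6,2,7]
  r3 -= 0·r0 → [0,-9,8,6]
  r2 -= -2·r1 → [0,0,-2,3]
  r3 -= -3·r1 → [0,0,2,0]
  r3 -= -1·r2 → [0,0,0,3]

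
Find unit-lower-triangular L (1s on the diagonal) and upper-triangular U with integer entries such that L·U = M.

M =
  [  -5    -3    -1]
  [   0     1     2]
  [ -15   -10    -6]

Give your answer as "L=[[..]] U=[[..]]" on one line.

L=[[1,0,0],[0,1,0],[3,-1,1]] U=[[-5,-3,-1],[0,1,2],[0,0,-1]]

  R1 -= 0·R0 → [0,1,2]
  R2 -= 3·R0 → [0,-1,-3]
  R2 -= -1·R1 → [0,0,-1]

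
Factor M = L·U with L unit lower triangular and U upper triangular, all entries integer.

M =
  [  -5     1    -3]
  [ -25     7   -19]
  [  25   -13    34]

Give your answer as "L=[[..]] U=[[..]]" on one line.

L=[[1,0,0],[5,1,0],[-5,-4,1]] U=[[-5,1,-3],[0,2,-4],[0,0,3]]

  row1 -= 5·row0 → [0,2,-4]
  row2 -= -5·row0 → [0,-8,19]
  row2 -= -4·row1 → [0,0,3]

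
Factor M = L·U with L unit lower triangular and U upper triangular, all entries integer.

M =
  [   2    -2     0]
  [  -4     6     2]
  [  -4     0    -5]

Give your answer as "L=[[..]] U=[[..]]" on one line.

L=[[1,0,0],[-2,1,0],[-2,-2,1]] U=[[2,-2,0],[0,2,2],[0,0,-1]]

  row1 -= -2·row0 → [0,2,2]
  row2 -= -2·row0 → [0,-4,-5]
  row2 -= -2·row1 → [0,0,-1]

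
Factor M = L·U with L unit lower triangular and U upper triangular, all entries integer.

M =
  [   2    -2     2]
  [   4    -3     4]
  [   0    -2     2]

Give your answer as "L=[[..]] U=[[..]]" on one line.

  row1 -= 2·row0 → [0,1,0]
  row2 -= 0·row0 → [0,-2,2]
  row2 -= -2·row1 → [0,0,2]

L=[[1,0,0],[2,1,0],[0,-2,1]] U=[[2,-2,2],[0,1,0],[0,0,2]]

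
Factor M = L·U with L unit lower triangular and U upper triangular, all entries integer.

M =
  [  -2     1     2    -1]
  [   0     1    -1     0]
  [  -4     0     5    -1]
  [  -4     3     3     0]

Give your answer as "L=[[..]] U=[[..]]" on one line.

  R1 -= 0·R0 → [0,1,-1,0]
  R2 -= 2·R0 → [0,-2,1,1]
  R3 -= 2·R0 → [0,1,-1,2]
  R2 -= -2·R1 → [0,0,-1,1]
  R3 -= 1·R1 → [0,0,0,2]
  R3 -= 0·R2 → [0,0,0,2]

L=[[1,0,0,0],[0,1,0,0],[2,-2,1,0],[2,1,0,1]] U=[[-2,1,2,-1],[0,1,-1,0],[0,0,-1,1],[0,0,0,2]]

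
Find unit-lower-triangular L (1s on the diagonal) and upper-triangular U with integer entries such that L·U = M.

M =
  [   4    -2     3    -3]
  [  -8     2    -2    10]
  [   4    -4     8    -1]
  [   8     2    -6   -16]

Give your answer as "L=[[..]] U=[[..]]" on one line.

  r1 -= -2·r0 → [0,-2,4,4]
  r2 -= 1·r0 → [0,-2,5,2]
  r3 -= 2·r0 → [0,6,-12,-10]
  r2 -= 1·r1 → [0,0,1,-2]
  r3 -= -3·r1 → [0,0,0,2]
  r3 -= 0·r2 → [0,0,0,2]

L=[[1,0,0,0],[-2,1,0,0],[1,1,1,0],[2,-3,0,1]] U=[[4,-2,3,-3],[0,-2,4,4],[0,0,1,-2],[0,0,0,2]]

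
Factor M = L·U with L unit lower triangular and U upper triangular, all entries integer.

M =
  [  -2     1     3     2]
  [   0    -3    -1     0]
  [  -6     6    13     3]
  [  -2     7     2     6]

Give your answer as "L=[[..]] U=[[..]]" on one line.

L=[[1,0,0,0],[0,1,0,0],[3,-1,1,0],[1,-2,-1,1]] U=[[-2,1,3,2],[0,-3,-1,0],[0,0,3,-3],[0,0,0,1]]

  R1 -= 0·R0 → [0,-3,-1,0]
  R2 -= 3·R0 → [0,3,4,-3]
  R3 -= 1·R0 → [0,6,-1,4]
  R2 -= -1·R1 → [0,0,3,-3]
  R3 -= -2·R1 → [0,0,-3,4]
  R3 -= -1·R2 → [0,0,0,1]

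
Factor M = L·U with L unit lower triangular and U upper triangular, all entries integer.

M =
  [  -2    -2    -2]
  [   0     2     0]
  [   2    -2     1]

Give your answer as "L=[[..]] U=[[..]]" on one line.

L=[[1,0,0],[0,1,0],[-1,-2,1]] U=[[-2,-2,-2],[0,2,0],[0,0,-1]]

  r1 -= 0·r0 → [0,2,0]
  r2 -= -1·r0 → [0,-4,-1]
  r2 -= -2·r1 → [0,0,-1]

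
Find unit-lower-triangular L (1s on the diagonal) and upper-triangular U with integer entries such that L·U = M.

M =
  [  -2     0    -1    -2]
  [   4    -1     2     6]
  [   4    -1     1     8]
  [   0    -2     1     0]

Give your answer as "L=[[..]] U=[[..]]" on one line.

  row1 -= -2·row0 → [0,-1,0,2]
  row2 -= -2·row0 → [0,-1,-1,4]
  row3 -= 0·row0 → [0,-2,1,0]
  row2 -= 1·row1 → [0,0,-1,2]
  row3 -= 2·row1 → [0,0,1,-4]
  row3 -= -1·row2 → [0,0,0,-2]

L=[[1,0,0,0],[-2,1,0,0],[-2,1,1,0],[0,2,-1,1]] U=[[-2,0,-1,-2],[0,-1,0,2],[0,0,-1,2],[0,0,0,-2]]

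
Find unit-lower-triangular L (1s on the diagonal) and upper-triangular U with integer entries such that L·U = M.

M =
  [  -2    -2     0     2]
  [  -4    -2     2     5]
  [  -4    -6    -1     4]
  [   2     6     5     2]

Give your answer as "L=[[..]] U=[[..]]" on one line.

  R1 -= 2·R0 → [0,2,2,1]
  R2 -= 2·R0 → [0,-2,-1,0]
  R3 -= -1·R0 → [0,4,5,4]
  R2 -= -1·R1 → [0,0,1,1]
  R3 -= 2·R1 → [0,0,1,2]
  R3 -= 1·R2 → [0,0,0,1]

L=[[1,0,0,0],[2,1,0,0],[2,-1,1,0],[-1,2,1,1]] U=[[-2,-2,0,2],[0,2,2,1],[0,0,1,1],[0,0,0,1]]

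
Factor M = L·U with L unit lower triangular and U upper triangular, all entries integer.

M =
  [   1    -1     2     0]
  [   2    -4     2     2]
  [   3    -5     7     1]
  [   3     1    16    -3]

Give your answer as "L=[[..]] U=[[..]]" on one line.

L=[[1,0,0,0],[2,1,0,0],[3,1,1,0],[3,-2,2,1]] U=[[1,-1,2,0],[0,-2,-2,2],[0,0,3,-1],[0,0,0,3]]

  r1 -= 2·r0 → [0,-2,-2,2]
  r2 -= 3·r0 → [0,-2,1,1]
  r3 -= 3·r0 → [0,4,10,-3]
  r2 -= 1·r1 → [0,0,3,-1]
  r3 -= -2·r1 → [0,0,6,1]
  r3 -= 2·r2 → [0,0,0,3]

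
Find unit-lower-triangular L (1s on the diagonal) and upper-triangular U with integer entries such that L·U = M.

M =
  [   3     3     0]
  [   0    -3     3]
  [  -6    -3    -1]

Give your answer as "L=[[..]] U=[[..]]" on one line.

  r1 -= 0·r0 → [0,-3,3]
  r2 -= -2·r0 → [0,3,-1]
  r2 -= -1·r1 → [0,0,2]

L=[[1,0,0],[0,1,0],[-2,-1,1]] U=[[3,3,0],[0,-3,3],[0,0,2]]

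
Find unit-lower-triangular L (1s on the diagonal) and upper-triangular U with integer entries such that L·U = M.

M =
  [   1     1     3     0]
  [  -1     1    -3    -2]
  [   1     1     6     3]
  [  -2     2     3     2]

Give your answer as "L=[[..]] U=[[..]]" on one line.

  R1 -= -1·R0 → [0,2,0,-2]
  R2 -= 1·R0 → [0,0,3,3]
  R3 -= -2·R0 → [0,4,9,2]
  R2 -= 0·R1 → [0,0,3,3]
  R3 -= 2·R1 → [0,0,9,6]
  R3 -= 3·R2 → [0,0,0,-3]

L=[[1,0,0,0],[-1,1,0,0],[1,0,1,0],[-2,2,3,1]] U=[[1,1,3,0],[0,2,0,-2],[0,0,3,3],[0,0,0,-3]]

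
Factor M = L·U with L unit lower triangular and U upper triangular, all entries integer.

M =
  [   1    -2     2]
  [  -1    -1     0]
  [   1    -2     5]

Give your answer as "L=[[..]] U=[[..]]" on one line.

  R1 -= -1·R0 → [0,-3,2]
  R2 -= 1·R0 → [0,0,3]
  R2 -= 0·R1 → [0,0,3]

L=[[1,0,0],[-1,1,0],[1,0,1]] U=[[1,-2,2],[0,-3,2],[0,0,3]]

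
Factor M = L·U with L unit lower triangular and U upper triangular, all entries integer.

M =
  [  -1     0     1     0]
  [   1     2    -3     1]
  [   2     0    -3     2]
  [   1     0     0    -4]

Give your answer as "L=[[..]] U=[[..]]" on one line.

L=[[1,0,0,0],[-1,1,0,0],[-2,0,1,0],[-1,0,-1,1]] U=[[-1,0,1,0],[0,2,-2,1],[0,0,-1,2],[0,0,0,-2]]

  row1 -= -1·row0 → [0,2,-2,1]
  row2 -= -2·row0 → [0,0,-1,2]
  row3 -= -1·row0 → [0,0,1,-4]
  row2 -= 0·row1 → [0,0,-1,2]
  row3 -= 0·row1 → [0,0,1,-4]
  row3 -= -1·row2 → [0,0,0,-2]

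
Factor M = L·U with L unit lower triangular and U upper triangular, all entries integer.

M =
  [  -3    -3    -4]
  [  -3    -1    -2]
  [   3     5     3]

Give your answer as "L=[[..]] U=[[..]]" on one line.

  r1 -= 1·r0 → [0,2,2]
  r2 -= -1·r0 → [0,2,-1]
  r2 -= 1·r1 → [0,0,-3]

L=[[1,0,0],[1,1,0],[-1,1,1]] U=[[-3,-3,-4],[0,2,2],[0,0,-3]]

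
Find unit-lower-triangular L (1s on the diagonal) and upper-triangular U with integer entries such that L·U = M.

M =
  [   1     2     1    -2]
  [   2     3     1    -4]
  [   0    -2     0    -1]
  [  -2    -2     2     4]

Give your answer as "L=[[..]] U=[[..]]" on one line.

L=[[1,0,0,0],[2,1,0,0],[0,2,1,0],[-2,-2,1,1]] U=[[1,2,1,-2],[0,-1,-1,0],[0,0,2,-1],[0,0,0,1]]

  row1 -= 2·row0 → [0,-1,-1,0]
  row2 -= 0·row0 → [0,-2,0,-1]
  row3 -= -2·row0 → [0,2,4,0]
  row2 -= 2·row1 → [0,0,2,-1]
  row3 -= -2·row1 → [0,0,2,0]
  row3 -= 1·row2 → [0,0,0,1]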